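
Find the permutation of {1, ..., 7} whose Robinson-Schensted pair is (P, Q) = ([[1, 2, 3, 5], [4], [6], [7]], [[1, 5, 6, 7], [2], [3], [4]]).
Reverse the RSK construction: for i from n down to 1, find the cell of Q containing i, remove the entry at that cell from P, and reverse-bump it up through P; the value ejected from row 1 is w(i).

Step i=7: Q has 7 at row 1, column 4; remove that cell from P, ejecting 5. So w(7) = 5. P is now [[1, 2, 3], [4], [6], [7]].
Step i=6: Q has 6 at row 1, column 3; remove that cell from P, ejecting 3. So w(6) = 3. P is now [[1, 2], [4], [6], [7]].
Step i=5: Q has 5 at row 1, column 2; remove that cell from P, ejecting 2. So w(5) = 2. P is now [[1], [4], [6], [7]].
Step i=4: Q has 4 at row 4, column 1; remove 7 from row 4 of P and reverse-bump: 7 enters row 3 and ejects 6; 6 enters row 2 and ejects 4; 4 enters row 1 and ejects 1. So w(4) = 1. P is now [[4], [6], [7]].
Step i=3: Q has 3 at row 3, column 1; remove 7 from row 3 of P and reverse-bump: 7 enters row 2 and ejects 6; 6 enters row 1 and ejects 4. So w(3) = 4. P is now [[6], [7]].
Step i=2: Q has 2 at row 2, column 1; remove 7 from row 2 of P and reverse-bump: 7 enters row 1 and ejects 6. So w(2) = 6. P is now [[7]].
Step i=1: Q has 1 at row 1, column 1; remove that cell from P, ejecting 7. So w(1) = 7. P is now [].

So w = 7 6 4 1 2 3 5.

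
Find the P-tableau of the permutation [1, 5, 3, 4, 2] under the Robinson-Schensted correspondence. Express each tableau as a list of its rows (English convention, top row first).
Insert 1: appended to row 1. P = [[1]].
Insert 5: appended to row 1. P = [[1, 5]].
Insert 3: 3 bumps 5 from row 1; 5 starts row 2. P = [[1, 3], [5]].
Insert 4: appended to row 1. P = [[1, 3, 4], [5]].
Insert 2: 2 bumps 3 from row 1; 3 bumps 5 from row 2; 5 starts row 3. P = [[1, 2, 4], [3], [5]].

So P = [[1, 2, 4], [3], [5]].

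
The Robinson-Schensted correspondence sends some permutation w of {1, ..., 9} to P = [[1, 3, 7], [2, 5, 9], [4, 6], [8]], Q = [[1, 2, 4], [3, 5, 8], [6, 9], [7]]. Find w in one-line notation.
4 8 2 9 6 5 1 7 3

Reverse the RSK construction: for i from n down to 1, find the cell of Q containing i, remove the entry at that cell from P, and reverse-bump it up through P; the value ejected from row 1 is w(i).

Step i=9: Q has 9 at row 3, column 2; remove 6 from row 3 of P and reverse-bump: 6 enters row 2 and ejects 5; 5 enters row 1 and ejects 3. So w(9) = 3. P is now [[1, 5, 7], [2, 6, 9], [4], [8]].
Step i=8: Q has 8 at row 2, column 3; remove 9 from row 2 of P and reverse-bump: 9 enters row 1 and ejects 7. So w(8) = 7. P is now [[1, 5, 9], [2, 6], [4], [8]].
Step i=7: Q has 7 at row 4, column 1; remove 8 from row 4 of P and reverse-bump: 8 enters row 3 and ejects 4; 4 enters row 2 and ejects 2; 2 enters row 1 and ejects 1. So w(7) = 1. P is now [[2, 5, 9], [4, 6], [8]].
Step i=6: Q has 6 at row 3, column 1; remove 8 from row 3 of P and reverse-bump: 8 enters row 2 and ejects 6; 6 enters row 1 and ejects 5. So w(6) = 5. P is now [[2, 6, 9], [4, 8]].
Step i=5: Q has 5 at row 2, column 2; remove 8 from row 2 of P and reverse-bump: 8 enters row 1 and ejects 6. So w(5) = 6. P is now [[2, 8, 9], [4]].
Step i=4: Q has 4 at row 1, column 3; remove that cell from P, ejecting 9. So w(4) = 9. P is now [[2, 8], [4]].
Step i=3: Q has 3 at row 2, column 1; remove 4 from row 2 of P and reverse-bump: 4 enters row 1 and ejects 2. So w(3) = 2. P is now [[4, 8]].
Step i=2: Q has 2 at row 1, column 2; remove that cell from P, ejecting 8. So w(2) = 8. P is now [[4]].
Step i=1: Q has 1 at row 1, column 1; remove that cell from P, ejecting 4. So w(1) = 4. P is now [].

So w = 4 8 2 9 6 5 1 7 3.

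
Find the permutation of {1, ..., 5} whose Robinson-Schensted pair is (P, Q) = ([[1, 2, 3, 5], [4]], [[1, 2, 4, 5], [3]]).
Reverse the RSK construction: for i from n down to 1, find the cell of Q containing i, remove the entry at that cell from P, and reverse-bump it up through P; the value ejected from row 1 is w(i).

Step i=5: Q has 5 at row 1, column 4; remove that cell from P, ejecting 5. So w(5) = 5. P is now [[1, 2, 3], [4]].
Step i=4: Q has 4 at row 1, column 3; remove that cell from P, ejecting 3. So w(4) = 3. P is now [[1, 2], [4]].
Step i=3: Q has 3 at row 2, column 1; remove 4 from row 2 of P and reverse-bump: 4 enters row 1 and ejects 2. So w(3) = 2. P is now [[1, 4]].
Step i=2: Q has 2 at row 1, column 2; remove that cell from P, ejecting 4. So w(2) = 4. P is now [[1]].
Step i=1: Q has 1 at row 1, column 1; remove that cell from P, ejecting 1. So w(1) = 1. P is now [].

So w = 1 4 2 3 5.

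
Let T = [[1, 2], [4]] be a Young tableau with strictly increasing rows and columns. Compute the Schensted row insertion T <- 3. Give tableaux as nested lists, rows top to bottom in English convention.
3 is larger than every entry of row 1, so it is appended to row 1. The new tableau is [[1, 2, 3], [4]].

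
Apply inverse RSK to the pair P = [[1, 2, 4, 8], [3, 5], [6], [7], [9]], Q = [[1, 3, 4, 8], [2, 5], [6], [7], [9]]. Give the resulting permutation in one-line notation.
Reverse the RSK construction: for i from n down to 1, find the cell of Q containing i, remove the entry at that cell from P, and reverse-bump it up through P; the value ejected from row 1 is w(i).

Step i=9: Q has 9 at row 5, column 1; remove 9 from row 5 of P and reverse-bump: 9 enters row 4 and ejects 7; 7 enters row 3 and ejects 6; 6 enters row 2 and ejects 5; 5 enters row 1 and ejects 4. So w(9) = 4. P is now [[1, 2, 5, 8], [3, 6], [7], [9]].
Step i=8: Q has 8 at row 1, column 4; remove that cell from P, ejecting 8. So w(8) = 8. P is now [[1, 2, 5], [3, 6], [7], [9]].
Step i=7: Q has 7 at row 4, column 1; remove 9 from row 4 of P and reverse-bump: 9 enters row 3 and ejects 7; 7 enters row 2 and ejects 6; 6 enters row 1 and ejects 5. So w(7) = 5. P is now [[1, 2, 6], [3, 7], [9]].
Step i=6: Q has 6 at row 3, column 1; remove 9 from row 3 of P and reverse-bump: 9 enters row 2 and ejects 7; 7 enters row 1 and ejects 6. So w(6) = 6. P is now [[1, 2, 7], [3, 9]].
Step i=5: Q has 5 at row 2, column 2; remove 9 from row 2 of P and reverse-bump: 9 enters row 1 and ejects 7. So w(5) = 7. P is now [[1, 2, 9], [3]].
Step i=4: Q has 4 at row 1, column 3; remove that cell from P, ejecting 9. So w(4) = 9. P is now [[1, 2], [3]].
Step i=3: Q has 3 at row 1, column 2; remove that cell from P, ejecting 2. So w(3) = 2. P is now [[1], [3]].
Step i=2: Q has 2 at row 2, column 1; remove 3 from row 2 of P and reverse-bump: 3 enters row 1 and ejects 1. So w(2) = 1. P is now [[3]].
Step i=1: Q has 1 at row 1, column 1; remove that cell from P, ejecting 3. So w(1) = 3. P is now [].

So w = 3 1 2 9 7 6 5 8 4.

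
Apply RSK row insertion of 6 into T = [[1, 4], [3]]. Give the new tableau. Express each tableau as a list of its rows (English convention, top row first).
[[1, 4, 6], [3]]

6 is larger than every entry of row 1, so it is appended to row 1. The new tableau is [[1, 4, 6], [3]].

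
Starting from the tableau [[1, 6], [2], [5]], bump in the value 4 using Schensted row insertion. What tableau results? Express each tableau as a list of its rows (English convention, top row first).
In row 1, 4 replaces 6 (the leftmost entry greater than 4); 6 is bumped to row 2. 6 is appended to row 2. The new tableau is [[1, 4], [2, 6], [5]].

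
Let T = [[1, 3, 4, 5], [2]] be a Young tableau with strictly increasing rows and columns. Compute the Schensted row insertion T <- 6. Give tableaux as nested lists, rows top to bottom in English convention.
[[1, 3, 4, 5, 6], [2]]

6 is larger than every entry of row 1, so it is appended to row 1. The new tableau is [[1, 3, 4, 5, 6], [2]].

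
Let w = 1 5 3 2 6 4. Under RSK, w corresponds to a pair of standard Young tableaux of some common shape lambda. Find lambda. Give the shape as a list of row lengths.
[3, 2, 1]

Row-insert each entry into an empty tableau.

After inserting 1: P = [[1]].
After inserting 5: P = [[1, 5]].
After inserting 3: P = [[1, 3], [5]].
After inserting 2: P = [[1, 2], [3], [5]].
After inserting 6: P = [[1, 2, 6], [3], [5]].
After inserting 4: P = [[1, 2, 4], [3, 6], [5]].

The final insertion tableau P = [[1, 2, 4], [3, 6], [5]] has shape [3, 2, 1].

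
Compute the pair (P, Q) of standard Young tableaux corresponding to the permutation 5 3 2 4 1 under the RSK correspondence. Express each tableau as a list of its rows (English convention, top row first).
Insert each entry of the permutation into P by Schensted row insertion, recording in Q the position of each new cell.

Insert 5: appended to row 1. P = [[5]].
Insert 3: 3 bumps 5 from row 1; 5 starts row 2. P = [[3], [5]].
Insert 2: 2 bumps 3 from row 1; 3 bumps 5 from row 2; 5 starts row 3. P = [[2], [3], [5]].
Insert 4: appended to row 1. P = [[2, 4], [3], [5]].
Insert 1: 1 bumps 2 from row 1; 2 bumps 3 from row 2; 3 bumps 5 from row 3; 5 starts row 4. P = [[1, 4], [2], [3], [5]].

So P = [[1, 4], [2], [3], [5]], Q = [[1, 4], [2], [3], [5]].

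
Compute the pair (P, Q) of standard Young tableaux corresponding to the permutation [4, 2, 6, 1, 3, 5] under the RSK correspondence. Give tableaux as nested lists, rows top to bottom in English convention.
P = [[1, 3, 5], [2, 6], [4]], Q = [[1, 3, 6], [2, 5], [4]]

Insert each entry of the permutation into P by Schensted row insertion, recording in Q the position of each new cell.

Insert 4: appended to row 1. P = [[4]].
Insert 2: 2 bumps 4 from row 1; 4 starts row 2. P = [[2], [4]].
Insert 6: appended to row 1. P = [[2, 6], [4]].
Insert 1: 1 bumps 2 from row 1; 2 bumps 4 from row 2; 4 starts row 3. P = [[1, 6], [2], [4]].
Insert 3: 3 bumps 6 from row 1; 6 appends to row 2. P = [[1, 3], [2, 6], [4]].
Insert 5: appended to row 1. P = [[1, 3, 5], [2, 6], [4]].

So P = [[1, 3, 5], [2, 6], [4]], Q = [[1, 3, 6], [2, 5], [4]].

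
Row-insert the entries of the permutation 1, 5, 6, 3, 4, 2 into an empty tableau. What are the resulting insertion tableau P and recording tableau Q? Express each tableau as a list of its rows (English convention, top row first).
P = [[1, 2, 4], [3, 6], [5]], Q = [[1, 2, 3], [4, 5], [6]]

Insert each entry of the permutation into P by Schensted row insertion, recording in Q the position of each new cell.

Insert 1: appended to row 1. P = [[1]].
Insert 5: appended to row 1. P = [[1, 5]].
Insert 6: appended to row 1. P = [[1, 5, 6]].
Insert 3: 3 bumps 5 from row 1; 5 starts row 2. P = [[1, 3, 6], [5]].
Insert 4: 4 bumps 6 from row 1; 6 appends to row 2. P = [[1, 3, 4], [5, 6]].
Insert 2: 2 bumps 3 from row 1; 3 bumps 5 from row 2; 5 starts row 3. P = [[1, 2, 4], [3, 6], [5]].

So P = [[1, 2, 4], [3, 6], [5]], Q = [[1, 2, 3], [4, 5], [6]].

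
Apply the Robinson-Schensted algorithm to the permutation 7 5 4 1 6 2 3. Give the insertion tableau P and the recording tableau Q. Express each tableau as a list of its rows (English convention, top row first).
Insert each entry of the permutation into P by Schensted row insertion, recording in Q the position of each new cell.

After inserting 7: P = [[7]].
After inserting 5: P = [[5], [7]].
After inserting 4: P = [[4], [5], [7]].
After inserting 1: P = [[1], [4], [5], [7]].
After inserting 6: P = [[1, 6], [4], [5], [7]].
After inserting 2: P = [[1, 2], [4, 6], [5], [7]].
After inserting 3: P = [[1, 2, 3], [4, 6], [5], [7]].

So P = [[1, 2, 3], [4, 6], [5], [7]], Q = [[1, 5, 7], [2, 6], [3], [4]].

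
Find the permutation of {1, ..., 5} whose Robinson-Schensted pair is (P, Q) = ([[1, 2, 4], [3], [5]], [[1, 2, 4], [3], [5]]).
1 5 3 4 2

Reverse the RSK construction: for i from n down to 1, find the cell of Q containing i, remove the entry at that cell from P, and reverse-bump it up through P; the value ejected from row 1 is w(i).

Step i=5: Q has 5 at row 3, column 1; remove 5 from row 3 of P and reverse-bump: 5 enters row 2 and ejects 3; 3 enters row 1 and ejects 2. So w(5) = 2. P is now [[1, 3, 4], [5]].
Step i=4: Q has 4 at row 1, column 3; remove that cell from P, ejecting 4. So w(4) = 4. P is now [[1, 3], [5]].
Step i=3: Q has 3 at row 2, column 1; remove 5 from row 2 of P and reverse-bump: 5 enters row 1 and ejects 3. So w(3) = 3. P is now [[1, 5]].
Step i=2: Q has 2 at row 1, column 2; remove that cell from P, ejecting 5. So w(2) = 5. P is now [[1]].
Step i=1: Q has 1 at row 1, column 1; remove that cell from P, ejecting 1. So w(1) = 1. P is now [].

So w = 1 5 3 4 2.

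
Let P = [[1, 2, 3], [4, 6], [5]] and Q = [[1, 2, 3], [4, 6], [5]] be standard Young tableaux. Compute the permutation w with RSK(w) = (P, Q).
Reverse the RSK construction: for i from n down to 1, find the cell of Q containing i, remove the entry at that cell from P, and reverse-bump it up through P; the value ejected from row 1 is w(i).

Step i=6: Q has 6 at row 2, column 2; remove 6 from row 2 of P and reverse-bump: 6 enters row 1 and ejects 3. So w(6) = 3. P is now [[1, 2, 6], [4], [5]].
Step i=5: Q has 5 at row 3, column 1; remove 5 from row 3 of P and reverse-bump: 5 enters row 2 and ejects 4; 4 enters row 1 and ejects 2. So w(5) = 2. P is now [[1, 4, 6], [5]].
Step i=4: Q has 4 at row 2, column 1; remove 5 from row 2 of P and reverse-bump: 5 enters row 1 and ejects 4. So w(4) = 4. P is now [[1, 5, 6]].
Step i=3: Q has 3 at row 1, column 3; remove that cell from P, ejecting 6. So w(3) = 6. P is now [[1, 5]].
Step i=2: Q has 2 at row 1, column 2; remove that cell from P, ejecting 5. So w(2) = 5. P is now [[1]].
Step i=1: Q has 1 at row 1, column 1; remove that cell from P, ejecting 1. So w(1) = 1. P is now [].

So w = 1 5 6 4 2 3.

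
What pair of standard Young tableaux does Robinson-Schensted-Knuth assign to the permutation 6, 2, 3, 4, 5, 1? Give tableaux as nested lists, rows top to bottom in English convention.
P = [[1, 3, 4, 5], [2], [6]], Q = [[1, 3, 4, 5], [2], [6]]

Insert each entry of the permutation into P by Schensted row insertion, recording in Q the position of each new cell.

Insert 6: appended to row 1. P = [[6]].
Insert 2: 2 bumps 6 from row 1; 6 starts row 2. P = [[2], [6]].
Insert 3: appended to row 1. P = [[2, 3], [6]].
Insert 4: appended to row 1. P = [[2, 3, 4], [6]].
Insert 5: appended to row 1. P = [[2, 3, 4, 5], [6]].
Insert 1: 1 bumps 2 from row 1; 2 bumps 6 from row 2; 6 starts row 3. P = [[1, 3, 4, 5], [2], [6]].

So P = [[1, 3, 4, 5], [2], [6]], Q = [[1, 3, 4, 5], [2], [6]].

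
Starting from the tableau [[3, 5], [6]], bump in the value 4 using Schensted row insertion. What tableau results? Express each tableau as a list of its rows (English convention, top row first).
[[3, 4], [5], [6]]

In row 1, 4 replaces 5 (the leftmost entry greater than 4); 5 is bumped to row 2. In row 2, 5 replaces 6 (the leftmost entry greater than 5); 6 is bumped to row 3. 6 starts a new row 3. The new tableau is [[3, 4], [5], [6]].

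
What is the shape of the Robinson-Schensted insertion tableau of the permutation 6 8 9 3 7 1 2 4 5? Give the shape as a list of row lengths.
Row-insert each entry into an empty tableau.

After inserting 6: P = [[6]].
After inserting 8: P = [[6, 8]].
After inserting 9: P = [[6, 8, 9]].
After inserting 3: P = [[3, 8, 9], [6]].
After inserting 7: P = [[3, 7, 9], [6, 8]].
After inserting 1: P = [[1, 7, 9], [3, 8], [6]].
After inserting 2: P = [[1, 2, 9], [3, 7], [6, 8]].
After inserting 4: P = [[1, 2, 4], [3, 7, 9], [6, 8]].
After inserting 5: P = [[1, 2, 4, 5], [3, 7, 9], [6, 8]].

The final insertion tableau P = [[1, 2, 4, 5], [3, 7, 9], [6, 8]] has shape [4, 3, 2].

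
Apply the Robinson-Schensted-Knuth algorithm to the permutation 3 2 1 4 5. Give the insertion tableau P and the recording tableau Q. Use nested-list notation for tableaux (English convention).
P = [[1, 4, 5], [2], [3]], Q = [[1, 4, 5], [2], [3]]

Insert each entry of the permutation into P by Schensted row insertion, recording in Q the position of each new cell.

Insert 3: appended to row 1. P = [[3]].
Insert 2: 2 bumps 3 from row 1; 3 starts row 2. P = [[2], [3]].
Insert 1: 1 bumps 2 from row 1; 2 bumps 3 from row 2; 3 starts row 3. P = [[1], [2], [3]].
Insert 4: appended to row 1. P = [[1, 4], [2], [3]].
Insert 5: appended to row 1. P = [[1, 4, 5], [2], [3]].

So P = [[1, 4, 5], [2], [3]], Q = [[1, 4, 5], [2], [3]].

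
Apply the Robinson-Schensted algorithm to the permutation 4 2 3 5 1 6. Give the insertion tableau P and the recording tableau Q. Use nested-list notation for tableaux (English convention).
Insert each entry of the permutation into P by Schensted row insertion, recording in Q the position of each new cell.

After inserting 4: P = [[4]].
After inserting 2: P = [[2], [4]].
After inserting 3: P = [[2, 3], [4]].
After inserting 5: P = [[2, 3, 5], [4]].
After inserting 1: P = [[1, 3, 5], [2], [4]].
After inserting 6: P = [[1, 3, 5, 6], [2], [4]].

So P = [[1, 3, 5, 6], [2], [4]], Q = [[1, 3, 4, 6], [2], [5]].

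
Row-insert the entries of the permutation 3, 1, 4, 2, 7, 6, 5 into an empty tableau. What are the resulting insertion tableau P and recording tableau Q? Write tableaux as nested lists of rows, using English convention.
P = [[1, 2, 5], [3, 4, 6], [7]], Q = [[1, 3, 5], [2, 4, 6], [7]]

Insert each entry of the permutation into P by Schensted row insertion, recording in Q the position of each new cell.

Insert 3: appended to row 1. P = [[3]], Q = [[1]].
Insert 1: 1 bumps 3 from row 1; 3 starts row 2. P = [[1], [3]], Q = [[1], [2]].
Insert 4: appended to row 1. P = [[1, 4], [3]], Q = [[1, 3], [2]].
Insert 2: 2 bumps 4 from row 1; 4 appends to row 2. P = [[1, 2], [3, 4]], Q = [[1, 3], [2, 4]].
Insert 7: appended to row 1. P = [[1, 2, 7], [3, 4]], Q = [[1, 3, 5], [2, 4]].
Insert 6: 6 bumps 7 from row 1; 7 appends to row 2. P = [[1, 2, 6], [3, 4, 7]], Q = [[1, 3, 5], [2, 4, 6]].
Insert 5: 5 bumps 6 from row 1; 6 bumps 7 from row 2; 7 starts row 3. P = [[1, 2, 5], [3, 4, 6], [7]], Q = [[1, 3, 5], [2, 4, 6], [7]].

So P = [[1, 2, 5], [3, 4, 6], [7]], Q = [[1, 3, 5], [2, 4, 6], [7]].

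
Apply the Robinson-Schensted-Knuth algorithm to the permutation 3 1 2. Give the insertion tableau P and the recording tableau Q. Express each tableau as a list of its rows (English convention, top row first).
P = [[1, 2], [3]], Q = [[1, 3], [2]]

Insert each entry of the permutation into P by Schensted row insertion, recording in Q the position of each new cell.

Insert 3: appended to row 1. P = [[3]].
Insert 1: 1 bumps 3 from row 1; 3 starts row 2. P = [[1], [3]].
Insert 2: appended to row 1. P = [[1, 2], [3]].

So P = [[1, 2], [3]], Q = [[1, 3], [2]].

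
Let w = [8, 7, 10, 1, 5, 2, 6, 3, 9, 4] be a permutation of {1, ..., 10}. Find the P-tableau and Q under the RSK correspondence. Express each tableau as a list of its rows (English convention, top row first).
P = [[1, 2, 3, 4], [5, 6, 9], [7, 10], [8]], Q = [[1, 3, 7, 9], [2, 5, 10], [4, 8], [6]]

Insert each entry of the permutation into P by Schensted row insertion, recording in Q the position of each new cell.

After inserting 8: P = [[8]].
After inserting 7: P = [[7], [8]].
After inserting 10: P = [[7, 10], [8]].
After inserting 1: P = [[1, 10], [7], [8]].
After inserting 5: P = [[1, 5], [7, 10], [8]].
After inserting 2: P = [[1, 2], [5, 10], [7], [8]].
After inserting 6: P = [[1, 2, 6], [5, 10], [7], [8]].
After inserting 3: P = [[1, 2, 3], [5, 6], [7, 10], [8]].
After inserting 9: P = [[1, 2, 3, 9], [5, 6], [7, 10], [8]].
After inserting 4: P = [[1, 2, 3, 4], [5, 6, 9], [7, 10], [8]].

So P = [[1, 2, 3, 4], [5, 6, 9], [7, 10], [8]], Q = [[1, 3, 7, 9], [2, 5, 10], [4, 8], [6]].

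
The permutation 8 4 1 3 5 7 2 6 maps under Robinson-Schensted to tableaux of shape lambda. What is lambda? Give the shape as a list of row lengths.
Row-insert each entry into an empty tableau.

After inserting 8: P = [[8]].
After inserting 4: P = [[4], [8]].
After inserting 1: P = [[1], [4], [8]].
After inserting 3: P = [[1, 3], [4], [8]].
After inserting 5: P = [[1, 3, 5], [4], [8]].
After inserting 7: P = [[1, 3, 5, 7], [4], [8]].
After inserting 2: P = [[1, 2, 5, 7], [3], [4], [8]].
After inserting 6: P = [[1, 2, 5, 6], [3, 7], [4], [8]].

The final insertion tableau P = [[1, 2, 5, 6], [3, 7], [4], [8]] has shape [4, 2, 1, 1].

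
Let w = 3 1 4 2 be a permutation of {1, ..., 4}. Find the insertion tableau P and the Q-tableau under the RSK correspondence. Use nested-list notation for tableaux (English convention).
Insert each entry of the permutation into P by Schensted row insertion, recording in Q the position of each new cell.

Insert 3: appended to row 1. P = [[3]], Q = [[1]].
Insert 1: 1 bumps 3 from row 1; 3 starts row 2. P = [[1], [3]], Q = [[1], [2]].
Insert 4: appended to row 1. P = [[1, 4], [3]], Q = [[1, 3], [2]].
Insert 2: 2 bumps 4 from row 1; 4 appends to row 2. P = [[1, 2], [3, 4]], Q = [[1, 3], [2, 4]].

So P = [[1, 2], [3, 4]], Q = [[1, 3], [2, 4]].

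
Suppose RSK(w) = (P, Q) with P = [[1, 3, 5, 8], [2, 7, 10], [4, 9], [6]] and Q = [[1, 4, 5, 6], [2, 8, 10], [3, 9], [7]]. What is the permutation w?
Reverse the RSK construction: for i from n down to 1, find the cell of Q containing i, remove the entry at that cell from P, and reverse-bump it up through P; the value ejected from row 1 is w(i).

Step i=10: Q has 10 at row 2, column 3; remove 10 from row 2 of P and reverse-bump: 10 enters row 1 and ejects 8. So w(10) = 8. P is now [[1, 3, 5, 10], [2, 7], [4, 9], [6]].
Step i=9: Q has 9 at row 3, column 2; remove 9 from row 3 of P and reverse-bump: 9 enters row 2 and ejects 7; 7 enters row 1 and ejects 5. So w(9) = 5. P is now [[1, 3, 7, 10], [2, 9], [4], [6]].
Step i=8: Q has 8 at row 2, column 2; remove 9 from row 2 of P and reverse-bump: 9 enters row 1 and ejects 7. So w(8) = 7. P is now [[1, 3, 9, 10], [2], [4], [6]].
Step i=7: Q has 7 at row 4, column 1; remove 6 from row 4 of P and reverse-bump: 6 enters row 3 and ejects 4; 4 enters row 2 and ejects 2; 2 enters row 1 and ejects 1. So w(7) = 1. P is now [[2, 3, 9, 10], [4], [6]].
Step i=6: Q has 6 at row 1, column 4; remove that cell from P, ejecting 10. So w(6) = 10. P is now [[2, 3, 9], [4], [6]].
Step i=5: Q has 5 at row 1, column 3; remove that cell from P, ejecting 9. So w(5) = 9. P is now [[2, 3], [4], [6]].
Step i=4: Q has 4 at row 1, column 2; remove that cell from P, ejecting 3. So w(4) = 3. P is now [[2], [4], [6]].
Step i=3: Q has 3 at row 3, column 1; remove 6 from row 3 of P and reverse-bump: 6 enters row 2 and ejects 4; 4 enters row 1 and ejects 2. So w(3) = 2. P is now [[4], [6]].
Step i=2: Q has 2 at row 2, column 1; remove 6 from row 2 of P and reverse-bump: 6 enters row 1 and ejects 4. So w(2) = 4. P is now [[6]].
Step i=1: Q has 1 at row 1, column 1; remove that cell from P, ejecting 6. So w(1) = 6. P is now [].

So w = 6 4 2 3 9 10 1 7 5 8.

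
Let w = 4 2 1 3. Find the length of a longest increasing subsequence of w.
2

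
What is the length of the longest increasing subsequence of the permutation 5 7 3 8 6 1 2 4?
3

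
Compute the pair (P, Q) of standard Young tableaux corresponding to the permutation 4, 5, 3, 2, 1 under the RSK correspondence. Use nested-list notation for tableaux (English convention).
P = [[1, 5], [2], [3], [4]], Q = [[1, 2], [3], [4], [5]]

Insert each entry of the permutation into P by Schensted row insertion, recording in Q the position of each new cell.

Insert 4: appended to row 1. P = [[4]].
Insert 5: appended to row 1. P = [[4, 5]].
Insert 3: 3 bumps 4 from row 1; 4 starts row 2. P = [[3, 5], [4]].
Insert 2: 2 bumps 3 from row 1; 3 bumps 4 from row 2; 4 starts row 3. P = [[2, 5], [3], [4]].
Insert 1: 1 bumps 2 from row 1; 2 bumps 3 from row 2; 3 bumps 4 from row 3; 4 starts row 4. P = [[1, 5], [2], [3], [4]].

So P = [[1, 5], [2], [3], [4]], Q = [[1, 2], [3], [4], [5]].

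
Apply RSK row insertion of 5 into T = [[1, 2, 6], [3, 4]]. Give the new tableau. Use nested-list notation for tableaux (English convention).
In row 1, 5 replaces 6 (the leftmost entry greater than 5); 6 is bumped to row 2. 6 is appended to row 2. The new tableau is [[1, 2, 5], [3, 4, 6]].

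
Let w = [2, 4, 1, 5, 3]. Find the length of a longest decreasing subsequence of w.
2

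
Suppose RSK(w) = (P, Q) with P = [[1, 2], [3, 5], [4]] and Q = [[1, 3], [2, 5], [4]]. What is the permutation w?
Reverse RSK: for i = n, n-1, ..., 1, locate i in Q, remove the corresponding corner cell from P, and reverse-bump its entry up through P; the value ejected from row 1 is w(i).

So w = 4 3 5 1 2.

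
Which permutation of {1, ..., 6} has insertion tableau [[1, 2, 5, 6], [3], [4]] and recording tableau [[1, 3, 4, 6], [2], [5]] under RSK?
4 1 3 5 2 6

Reverse RSK: for i = n, n-1, ..., 1, locate i in Q, remove the corresponding corner cell from P, and reverse-bump its entry up through P; the value ejected from row 1 is w(i).

So w = 4 1 3 5 2 6.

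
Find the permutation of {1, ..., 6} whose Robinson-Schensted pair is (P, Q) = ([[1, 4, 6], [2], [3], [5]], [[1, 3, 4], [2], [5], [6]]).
Reverse the RSK construction: for i from n down to 1, find the cell of Q containing i, remove the entry at that cell from P, and reverse-bump it up through P; the value ejected from row 1 is w(i).

Step i=6: Q has 6 at row 4, column 1; remove 5 from row 4 of P and reverse-bump: 5 enters row 3 and ejects 3; 3 enters row 2 and ejects 2; 2 enters row 1 and ejects 1. So w(6) = 1. P is now [[2, 4, 6], [3], [5]].
Step i=5: Q has 5 at row 3, column 1; remove 5 from row 3 of P and reverse-bump: 5 enters row 2 and ejects 3; 3 enters row 1 and ejects 2. So w(5) = 2. P is now [[3, 4, 6], [5]].
Step i=4: Q has 4 at row 1, column 3; remove that cell from P, ejecting 6. So w(4) = 6. P is now [[3, 4], [5]].
Step i=3: Q has 3 at row 1, column 2; remove that cell from P, ejecting 4. So w(3) = 4. P is now [[3], [5]].
Step i=2: Q has 2 at row 2, column 1; remove 5 from row 2 of P and reverse-bump: 5 enters row 1 and ejects 3. So w(2) = 3. P is now [[5]].
Step i=1: Q has 1 at row 1, column 1; remove that cell from P, ejecting 5. So w(1) = 5. P is now [].

So w = 5 3 4 6 2 1.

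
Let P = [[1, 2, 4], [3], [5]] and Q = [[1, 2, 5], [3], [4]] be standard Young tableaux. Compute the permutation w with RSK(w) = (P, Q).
Reverse RSK: for i = n, n-1, ..., 1, locate i in Q, remove the corresponding corner cell from P, and reverse-bump its entry up through P; the value ejected from row 1 is w(i).

So w = 1 5 3 2 4.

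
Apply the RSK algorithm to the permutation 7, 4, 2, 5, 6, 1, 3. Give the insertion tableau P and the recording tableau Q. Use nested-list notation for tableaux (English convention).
P = [[1, 3, 6], [2, 5], [4], [7]], Q = [[1, 4, 5], [2, 7], [3], [6]]

Insert each entry of the permutation into P by Schensted row insertion, recording in Q the position of each new cell.

Insert 7: appended to row 1. P = [[7]].
Insert 4: 4 bumps 7 from row 1; 7 starts row 2. P = [[4], [7]].
Insert 2: 2 bumps 4 from row 1; 4 bumps 7 from row 2; 7 starts row 3. P = [[2], [4], [7]].
Insert 5: appended to row 1. P = [[2, 5], [4], [7]].
Insert 6: appended to row 1. P = [[2, 5, 6], [4], [7]].
Insert 1: 1 bumps 2 from row 1; 2 bumps 4 from row 2; 4 bumps 7 from row 3; 7 starts row 4. P = [[1, 5, 6], [2], [4], [7]].
Insert 3: 3 bumps 5 from row 1; 5 appends to row 2. P = [[1, 3, 6], [2, 5], [4], [7]].

So P = [[1, 3, 6], [2, 5], [4], [7]], Q = [[1, 4, 5], [2, 7], [3], [6]].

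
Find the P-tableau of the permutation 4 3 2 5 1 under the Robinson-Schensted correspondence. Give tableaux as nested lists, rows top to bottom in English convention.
P = [[1, 5], [2], [3], [4]]

Insert 4: appended to row 1. P = [[4]].
Insert 3: 3 bumps 4 from row 1; 4 starts row 2. P = [[3], [4]].
Insert 2: 2 bumps 3 from row 1; 3 bumps 4 from row 2; 4 starts row 3. P = [[2], [3], [4]].
Insert 5: appended to row 1. P = [[2, 5], [3], [4]].
Insert 1: 1 bumps 2 from row 1; 2 bumps 3 from row 2; 3 bumps 4 from row 3; 4 starts row 4. P = [[1, 5], [2], [3], [4]].

So P = [[1, 5], [2], [3], [4]].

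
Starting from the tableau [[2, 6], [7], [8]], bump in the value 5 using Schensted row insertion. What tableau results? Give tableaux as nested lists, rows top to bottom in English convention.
In row 1, 5 replaces 6 (the leftmost entry greater than 5); 6 is bumped to row 2. In row 2, 6 replaces 7 (the leftmost entry greater than 6); 7 is bumped to row 3. In row 3, 7 replaces 8 (the leftmost entry greater than 7); 8 is bumped to row 4. 8 starts a new row 4. The new tableau is [[2, 5], [6], [7], [8]].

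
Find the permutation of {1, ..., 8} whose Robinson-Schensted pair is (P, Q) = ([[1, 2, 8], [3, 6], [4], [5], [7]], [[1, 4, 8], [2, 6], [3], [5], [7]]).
7 5 4 6 1 3 2 8

Reverse the RSK construction: for i from n down to 1, find the cell of Q containing i, remove the entry at that cell from P, and reverse-bump it up through P; the value ejected from row 1 is w(i).

Step i=8: Q has 8 at row 1, column 3; remove that cell from P, ejecting 8. So w(8) = 8. P is now [[1, 2], [3, 6], [4], [5], [7]].
Step i=7: Q has 7 at row 5, column 1; remove 7 from row 5 of P and reverse-bump: 7 enters row 4 and ejects 5; 5 enters row 3 and ejects 4; 4 enters row 2 and ejects 3; 3 enters row 1 and ejects 2. So w(7) = 2. P is now [[1, 3], [4, 6], [5], [7]].
Step i=6: Q has 6 at row 2, column 2; remove 6 from row 2 of P and reverse-bump: 6 enters row 1 and ejects 3. So w(6) = 3. P is now [[1, 6], [4], [5], [7]].
Step i=5: Q has 5 at row 4, column 1; remove 7 from row 4 of P and reverse-bump: 7 enters row 3 and ejects 5; 5 enters row 2 and ejects 4; 4 enters row 1 and ejects 1. So w(5) = 1. P is now [[4, 6], [5], [7]].
Step i=4: Q has 4 at row 1, column 2; remove that cell from P, ejecting 6. So w(4) = 6. P is now [[4], [5], [7]].
Step i=3: Q has 3 at row 3, column 1; remove 7 from row 3 of P and reverse-bump: 7 enters row 2 and ejects 5; 5 enters row 1 and ejects 4. So w(3) = 4. P is now [[5], [7]].
Step i=2: Q has 2 at row 2, column 1; remove 7 from row 2 of P and reverse-bump: 7 enters row 1 and ejects 5. So w(2) = 5. P is now [[7]].
Step i=1: Q has 1 at row 1, column 1; remove that cell from P, ejecting 7. So w(1) = 7. P is now [].

So w = 7 5 4 6 1 3 2 8.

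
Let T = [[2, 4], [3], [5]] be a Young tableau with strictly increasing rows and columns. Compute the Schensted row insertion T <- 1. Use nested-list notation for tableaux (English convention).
[[1, 4], [2], [3], [5]]

In row 1, 1 replaces 2 (the leftmost entry greater than 1); 2 is bumped to row 2. In row 2, 2 replaces 3 (the leftmost entry greater than 2); 3 is bumped to row 3. In row 3, 3 replaces 5 (the leftmost entry greater than 3); 5 is bumped to row 4. 5 starts a new row 4. The new tableau is [[1, 4], [2], [3], [5]].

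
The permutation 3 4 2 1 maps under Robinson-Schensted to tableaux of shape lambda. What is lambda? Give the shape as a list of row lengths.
RSK row insertion gives P = [[1, 4], [2], [3]], which has shape [2, 1, 1].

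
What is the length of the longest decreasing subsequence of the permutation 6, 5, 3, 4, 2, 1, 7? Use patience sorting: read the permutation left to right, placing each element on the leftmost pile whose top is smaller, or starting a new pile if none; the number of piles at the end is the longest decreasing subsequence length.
6: new pile. tops = [6]
5: new pile. tops = [6, 5]
3: new pile. tops = [6, 5, 3]
4: onto pile 3 (replacing 3). tops = [6, 5, 4]
2: new pile. tops = [6, 5, 4, 2]
1: new pile. tops = [6, 5, 4, 2, 1]
7: onto pile 1 (replacing 6). tops = [7, 5, 4, 2, 1]

5 piles, so the longest decreasing subsequence has length 5.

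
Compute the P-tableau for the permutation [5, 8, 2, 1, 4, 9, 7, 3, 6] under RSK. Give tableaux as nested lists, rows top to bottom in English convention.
P = [[1, 3, 6], [2, 4, 7], [5, 8, 9]]

Insert 5: appended to row 1. P = [[5]].
Insert 8: appended to row 1. P = [[5, 8]].
Insert 2: 2 bumps 5 from row 1; 5 starts row 2. P = [[2, 8], [5]].
Insert 1: 1 bumps 2 from row 1; 2 bumps 5 from row 2; 5 starts row 3. P = [[1, 8], [2], [5]].
Insert 4: 4 bumps 8 from row 1; 8 appends to row 2. P = [[1, 4], [2, 8], [5]].
Insert 9: appended to row 1. P = [[1, 4, 9], [2, 8], [5]].
Insert 7: 7 bumps 9 from row 1; 9 appends to row 2. P = [[1, 4, 7], [2, 8, 9], [5]].
Insert 3: 3 bumps 4 from row 1; 4 bumps 8 from row 2; 8 appends to row 3. P = [[1, 3, 7], [2, 4, 9], [5, 8]].
Insert 6: 6 bumps 7 from row 1; 7 bumps 9 from row 2; 9 appends to row 3. P = [[1, 3, 6], [2, 4, 7], [5, 8, 9]].

So P = [[1, 3, 6], [2, 4, 7], [5, 8, 9]].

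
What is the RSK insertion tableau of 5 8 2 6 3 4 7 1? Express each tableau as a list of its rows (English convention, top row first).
P = [[1, 3, 4, 7], [2, 6], [5], [8]]

Insert 5: appended to row 1. P = [[5]].
Insert 8: appended to row 1. P = [[5, 8]].
Insert 2: 2 bumps 5 from row 1; 5 starts row 2. P = [[2, 8], [5]].
Insert 6: 6 bumps 8 from row 1; 8 appends to row 2. P = [[2, 6], [5, 8]].
Insert 3: 3 bumps 6 from row 1; 6 bumps 8 from row 2; 8 starts row 3. P = [[2, 3], [5, 6], [8]].
Insert 4: appended to row 1. P = [[2, 3, 4], [5, 6], [8]].
Insert 7: appended to row 1. P = [[2, 3, 4, 7], [5, 6], [8]].
Insert 1: 1 bumps 2 from row 1; 2 bumps 5 from row 2; 5 bumps 8 from row 3; 8 starts row 4. P = [[1, 3, 4, 7], [2, 6], [5], [8]].

So P = [[1, 3, 4, 7], [2, 6], [5], [8]].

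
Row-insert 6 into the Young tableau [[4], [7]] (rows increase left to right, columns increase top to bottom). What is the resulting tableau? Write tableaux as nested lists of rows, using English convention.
6 is larger than every entry of row 1, so it is appended to row 1. The new tableau is [[4, 6], [7]].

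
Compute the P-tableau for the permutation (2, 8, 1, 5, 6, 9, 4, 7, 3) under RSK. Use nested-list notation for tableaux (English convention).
After inserting 2: P = [[2]].
After inserting 8: P = [[2, 8]].
After inserting 1: P = [[1, 8], [2]].
After inserting 5: P = [[1, 5], [2, 8]].
After inserting 6: P = [[1, 5, 6], [2, 8]].
After inserting 9: P = [[1, 5, 6, 9], [2, 8]].
After inserting 4: P = [[1, 4, 6, 9], [2, 5], [8]].
After inserting 7: P = [[1, 4, 6, 7], [2, 5, 9], [8]].
After inserting 3: P = [[1, 3, 6, 7], [2, 4, 9], [5], [8]].

So P = [[1, 3, 6, 7], [2, 4, 9], [5], [8]].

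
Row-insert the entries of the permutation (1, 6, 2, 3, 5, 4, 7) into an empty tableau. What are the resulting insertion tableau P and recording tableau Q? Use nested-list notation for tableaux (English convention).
P = [[1, 2, 3, 4, 7], [5], [6]], Q = [[1, 2, 4, 5, 7], [3], [6]]

Insert each entry of the permutation into P by Schensted row insertion, recording in Q the position of each new cell.

After inserting 1: P = [[1]].
After inserting 6: P = [[1, 6]].
After inserting 2: P = [[1, 2], [6]].
After inserting 3: P = [[1, 2, 3], [6]].
After inserting 5: P = [[1, 2, 3, 5], [6]].
After inserting 4: P = [[1, 2, 3, 4], [5], [6]].
After inserting 7: P = [[1, 2, 3, 4, 7], [5], [6]].

So P = [[1, 2, 3, 4, 7], [5], [6]], Q = [[1, 2, 4, 5, 7], [3], [6]].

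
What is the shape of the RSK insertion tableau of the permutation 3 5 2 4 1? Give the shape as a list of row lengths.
Row-insert each entry into an empty tableau.

After inserting 3: P = [[3]].
After inserting 5: P = [[3, 5]].
After inserting 2: P = [[2, 5], [3]].
After inserting 4: P = [[2, 4], [3, 5]].
After inserting 1: P = [[1, 4], [2, 5], [3]].

The final insertion tableau P = [[1, 4], [2, 5], [3]] has shape [2, 2, 1].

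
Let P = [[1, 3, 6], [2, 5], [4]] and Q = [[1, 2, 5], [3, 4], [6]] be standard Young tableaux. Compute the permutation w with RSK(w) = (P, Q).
Reverse the RSK construction: for i from n down to 1, find the cell of Q containing i, remove the entry at that cell from P, and reverse-bump it up through P; the value ejected from row 1 is w(i).

Step i=6: Q has 6 at row 3, column 1; remove 4 from row 3 of P and reverse-bump: 4 enters row 2 and ejects 2; 2 enters row 1 and ejects 1. So w(6) = 1. P is now [[2, 3, 6], [4, 5]].
Step i=5: Q has 5 at row 1, column 3; remove that cell from P, ejecting 6. So w(5) = 6. P is now [[2, 3], [4, 5]].
Step i=4: Q has 4 at row 2, column 2; remove 5 from row 2 of P and reverse-bump: 5 enters row 1 and ejects 3. So w(4) = 3. P is now [[2, 5], [4]].
Step i=3: Q has 3 at row 2, column 1; remove 4 from row 2 of P and reverse-bump: 4 enters row 1 and ejects 2. So w(3) = 2. P is now [[4, 5]].
Step i=2: Q has 2 at row 1, column 2; remove that cell from P, ejecting 5. So w(2) = 5. P is now [[4]].
Step i=1: Q has 1 at row 1, column 1; remove that cell from P, ejecting 4. So w(1) = 4. P is now [].

So w = 4 5 2 3 6 1.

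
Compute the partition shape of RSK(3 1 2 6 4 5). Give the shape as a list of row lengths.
Row-insert each entry into an empty tableau.

After inserting 3: P = [[3]].
After inserting 1: P = [[1], [3]].
After inserting 2: P = [[1, 2], [3]].
After inserting 6: P = [[1, 2, 6], [3]].
After inserting 4: P = [[1, 2, 4], [3, 6]].
After inserting 5: P = [[1, 2, 4, 5], [3, 6]].

The final insertion tableau P = [[1, 2, 4, 5], [3, 6]] has shape [4, 2].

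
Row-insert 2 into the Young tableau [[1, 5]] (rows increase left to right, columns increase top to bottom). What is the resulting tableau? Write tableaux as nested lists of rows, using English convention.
In row 1, 2 replaces 5 (the leftmost entry greater than 2); 5 is bumped to row 2. 5 starts a new row 2. The new tableau is [[1, 2], [5]].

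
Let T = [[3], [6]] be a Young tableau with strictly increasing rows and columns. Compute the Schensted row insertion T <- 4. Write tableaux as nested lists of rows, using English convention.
[[3, 4], [6]]

4 is larger than every entry of row 1, so it is appended to row 1. The new tableau is [[3, 4], [6]].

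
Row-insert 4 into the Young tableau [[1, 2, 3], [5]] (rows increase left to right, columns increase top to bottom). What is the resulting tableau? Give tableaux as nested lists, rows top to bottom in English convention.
4 is larger than every entry of row 1, so it is appended to row 1. The new tableau is [[1, 2, 3, 4], [5]].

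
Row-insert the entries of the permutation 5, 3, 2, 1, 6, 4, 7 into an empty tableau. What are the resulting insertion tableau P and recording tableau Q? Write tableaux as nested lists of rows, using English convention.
P = [[1, 4, 7], [2, 6], [3], [5]], Q = [[1, 5, 7], [2, 6], [3], [4]]

Insert each entry of the permutation into P by Schensted row insertion, recording in Q the position of each new cell.

After inserting 5: P = [[5]].
After inserting 3: P = [[3], [5]].
After inserting 2: P = [[2], [3], [5]].
After inserting 1: P = [[1], [2], [3], [5]].
After inserting 6: P = [[1, 6], [2], [3], [5]].
After inserting 4: P = [[1, 4], [2, 6], [3], [5]].
After inserting 7: P = [[1, 4, 7], [2, 6], [3], [5]].

So P = [[1, 4, 7], [2, 6], [3], [5]], Q = [[1, 5, 7], [2, 6], [3], [4]].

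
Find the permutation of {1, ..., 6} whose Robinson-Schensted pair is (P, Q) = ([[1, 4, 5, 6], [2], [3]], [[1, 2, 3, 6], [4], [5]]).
Reverse the RSK construction: for i from n down to 1, find the cell of Q containing i, remove the entry at that cell from P, and reverse-bump it up through P; the value ejected from row 1 is w(i).

Step i=6: Q has 6 at row 1, column 4; remove that cell from P, ejecting 6. So w(6) = 6. P is now [[1, 4, 5], [2], [3]].
Step i=5: Q has 5 at row 3, column 1; remove 3 from row 3 of P and reverse-bump: 3 enters row 2 and ejects 2; 2 enters row 1 and ejects 1. So w(5) = 1. P is now [[2, 4, 5], [3]].
Step i=4: Q has 4 at row 2, column 1; remove 3 from row 2 of P and reverse-bump: 3 enters row 1 and ejects 2. So w(4) = 2. P is now [[3, 4, 5]].
Step i=3: Q has 3 at row 1, column 3; remove that cell from P, ejecting 5. So w(3) = 5. P is now [[3, 4]].
Step i=2: Q has 2 at row 1, column 2; remove that cell from P, ejecting 4. So w(2) = 4. P is now [[3]].
Step i=1: Q has 1 at row 1, column 1; remove that cell from P, ejecting 3. So w(1) = 3. P is now [].

So w = 3 4 5 2 1 6.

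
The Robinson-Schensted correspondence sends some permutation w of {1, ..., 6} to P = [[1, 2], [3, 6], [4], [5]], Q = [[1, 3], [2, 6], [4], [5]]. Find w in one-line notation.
Reverse the RSK construction: for i from n down to 1, find the cell of Q containing i, remove the entry at that cell from P, and reverse-bump it up through P; the value ejected from row 1 is w(i).

Step i=6: Q has 6 at row 2, column 2; remove 6 from row 2 of P and reverse-bump: 6 enters row 1 and ejects 2. So w(6) = 2. P is now [[1, 6], [3], [4], [5]].
Step i=5: Q has 5 at row 4, column 1; remove 5 from row 4 of P and reverse-bump: 5 enters row 3 and ejects 4; 4 enters row 2 and ejects 3; 3 enters row 1 and ejects 1. So w(5) = 1. P is now [[3, 6], [4], [5]].
Step i=4: Q has 4 at row 3, column 1; remove 5 from row 3 of P and reverse-bump: 5 enters row 2 and ejects 4; 4 enters row 1 and ejects 3. So w(4) = 3. P is now [[4, 6], [5]].
Step i=3: Q has 3 at row 1, column 2; remove that cell from P, ejecting 6. So w(3) = 6. P is now [[4], [5]].
Step i=2: Q has 2 at row 2, column 1; remove 5 from row 2 of P and reverse-bump: 5 enters row 1 and ejects 4. So w(2) = 4. P is now [[5]].
Step i=1: Q has 1 at row 1, column 1; remove that cell from P, ejecting 5. So w(1) = 5. P is now [].

So w = 5 4 6 3 1 2.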